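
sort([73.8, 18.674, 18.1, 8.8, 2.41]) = [2.41, 8.8, 18.1, 18.674, 73.8]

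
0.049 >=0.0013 True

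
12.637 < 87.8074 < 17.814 False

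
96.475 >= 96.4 True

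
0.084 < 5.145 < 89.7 True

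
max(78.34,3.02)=78.34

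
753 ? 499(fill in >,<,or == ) >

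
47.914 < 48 True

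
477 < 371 False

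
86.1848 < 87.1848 True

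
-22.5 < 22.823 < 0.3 False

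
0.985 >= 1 False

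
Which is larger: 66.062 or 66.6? 66.6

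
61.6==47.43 False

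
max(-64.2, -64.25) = -64.2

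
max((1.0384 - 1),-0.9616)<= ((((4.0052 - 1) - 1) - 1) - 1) False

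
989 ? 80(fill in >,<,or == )>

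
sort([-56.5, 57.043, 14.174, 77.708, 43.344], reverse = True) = [77.708, 57.043, 43.344, 14.174, -56.5]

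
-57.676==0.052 False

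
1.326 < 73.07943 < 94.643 True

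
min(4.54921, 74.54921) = 4.54921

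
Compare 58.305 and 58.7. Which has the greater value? 58.7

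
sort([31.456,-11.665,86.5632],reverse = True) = [86.5632,31.456,-11.665]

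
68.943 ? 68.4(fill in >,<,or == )>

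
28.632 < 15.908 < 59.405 False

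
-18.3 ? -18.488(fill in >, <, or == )>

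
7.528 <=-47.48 False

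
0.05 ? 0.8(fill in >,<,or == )<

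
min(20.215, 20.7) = 20.215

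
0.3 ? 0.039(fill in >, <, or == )>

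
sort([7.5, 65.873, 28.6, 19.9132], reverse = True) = [65.873, 28.6, 19.9132, 7.5]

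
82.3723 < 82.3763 True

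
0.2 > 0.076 True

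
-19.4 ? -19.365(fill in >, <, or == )<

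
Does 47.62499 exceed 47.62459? Yes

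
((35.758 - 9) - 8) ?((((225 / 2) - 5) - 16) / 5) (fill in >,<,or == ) >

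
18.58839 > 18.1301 True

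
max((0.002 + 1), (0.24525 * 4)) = 1.002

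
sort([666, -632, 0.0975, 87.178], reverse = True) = [666, 87.178, 0.0975, -632]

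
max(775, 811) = 811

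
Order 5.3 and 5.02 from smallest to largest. 5.02, 5.3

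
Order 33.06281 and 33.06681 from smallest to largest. 33.06281,33.06681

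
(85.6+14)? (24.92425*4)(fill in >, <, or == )<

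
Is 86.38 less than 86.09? No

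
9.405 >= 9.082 True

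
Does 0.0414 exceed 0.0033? Yes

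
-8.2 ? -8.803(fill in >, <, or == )>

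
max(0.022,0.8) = 0.8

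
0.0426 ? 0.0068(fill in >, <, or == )>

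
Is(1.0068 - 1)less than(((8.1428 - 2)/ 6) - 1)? Yes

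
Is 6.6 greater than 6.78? No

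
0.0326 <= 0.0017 False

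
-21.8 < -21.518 True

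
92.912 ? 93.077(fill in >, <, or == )<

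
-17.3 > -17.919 True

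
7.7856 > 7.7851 True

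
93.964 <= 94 True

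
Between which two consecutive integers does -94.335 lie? -95 and -94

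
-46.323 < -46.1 True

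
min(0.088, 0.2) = 0.088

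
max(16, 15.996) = 16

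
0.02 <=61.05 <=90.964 True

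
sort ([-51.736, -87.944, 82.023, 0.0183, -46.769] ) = [-87.944, -51.736, -46.769, 0.0183, 82.023]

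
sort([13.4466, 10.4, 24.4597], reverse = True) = [24.4597, 13.4466, 10.4]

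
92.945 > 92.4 True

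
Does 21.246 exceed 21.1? Yes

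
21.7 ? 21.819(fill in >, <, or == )<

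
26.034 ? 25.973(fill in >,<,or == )>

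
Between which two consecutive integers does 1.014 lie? 1 and 2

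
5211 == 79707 False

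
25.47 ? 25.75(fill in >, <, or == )<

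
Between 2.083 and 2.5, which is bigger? 2.5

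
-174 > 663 False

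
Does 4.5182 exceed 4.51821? No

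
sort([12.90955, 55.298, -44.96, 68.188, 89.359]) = [-44.96, 12.90955, 55.298, 68.188, 89.359]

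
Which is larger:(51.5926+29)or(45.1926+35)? (51.5926+29)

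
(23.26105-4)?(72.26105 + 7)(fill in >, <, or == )<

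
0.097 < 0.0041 False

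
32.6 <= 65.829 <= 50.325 False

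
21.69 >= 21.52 True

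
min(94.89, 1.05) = 1.05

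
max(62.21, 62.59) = 62.59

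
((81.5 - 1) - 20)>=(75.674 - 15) False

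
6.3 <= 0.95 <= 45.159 False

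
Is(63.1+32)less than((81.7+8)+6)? Yes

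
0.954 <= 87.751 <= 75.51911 False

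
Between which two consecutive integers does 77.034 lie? 77 and 78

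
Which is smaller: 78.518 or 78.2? 78.2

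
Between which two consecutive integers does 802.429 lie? 802 and 803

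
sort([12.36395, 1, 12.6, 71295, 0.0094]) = [0.0094, 1, 12.36395, 12.6, 71295]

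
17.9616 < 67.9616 True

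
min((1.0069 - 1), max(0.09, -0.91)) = 0.0069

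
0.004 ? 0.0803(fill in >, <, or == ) <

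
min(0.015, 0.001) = 0.001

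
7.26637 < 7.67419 True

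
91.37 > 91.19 True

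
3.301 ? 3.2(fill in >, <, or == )>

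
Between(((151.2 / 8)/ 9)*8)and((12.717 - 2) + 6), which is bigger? (((151.2 / 8)/ 9)*8)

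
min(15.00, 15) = 15.00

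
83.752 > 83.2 True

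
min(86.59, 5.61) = 5.61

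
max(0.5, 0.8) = 0.8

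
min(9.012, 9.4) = 9.012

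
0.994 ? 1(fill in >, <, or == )<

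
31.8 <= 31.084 False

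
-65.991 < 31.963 True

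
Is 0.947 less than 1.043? Yes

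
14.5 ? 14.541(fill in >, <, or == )<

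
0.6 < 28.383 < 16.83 False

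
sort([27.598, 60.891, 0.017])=[0.017, 27.598, 60.891]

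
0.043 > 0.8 False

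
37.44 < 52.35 True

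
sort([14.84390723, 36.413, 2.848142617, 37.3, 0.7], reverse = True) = [37.3, 36.413, 14.84390723, 2.848142617, 0.7]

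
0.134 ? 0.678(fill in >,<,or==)<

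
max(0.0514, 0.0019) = 0.0514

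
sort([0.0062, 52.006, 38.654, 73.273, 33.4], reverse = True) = [73.273, 52.006, 38.654, 33.4, 0.0062]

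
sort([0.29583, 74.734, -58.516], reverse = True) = [74.734, 0.29583, -58.516]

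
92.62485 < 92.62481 False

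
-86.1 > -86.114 True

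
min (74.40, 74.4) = 74.40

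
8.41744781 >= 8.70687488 False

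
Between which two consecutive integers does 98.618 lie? 98 and 99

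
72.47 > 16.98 True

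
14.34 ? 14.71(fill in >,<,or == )<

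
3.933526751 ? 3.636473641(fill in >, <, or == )>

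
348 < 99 False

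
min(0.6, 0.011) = 0.011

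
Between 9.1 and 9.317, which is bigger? 9.317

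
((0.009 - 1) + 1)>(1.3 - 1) False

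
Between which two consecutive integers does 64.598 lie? 64 and 65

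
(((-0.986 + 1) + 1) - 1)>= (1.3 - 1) False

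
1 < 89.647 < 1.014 False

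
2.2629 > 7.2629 False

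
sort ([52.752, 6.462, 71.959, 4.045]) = [4.045, 6.462, 52.752, 71.959]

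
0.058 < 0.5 True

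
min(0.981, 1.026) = 0.981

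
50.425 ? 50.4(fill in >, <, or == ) >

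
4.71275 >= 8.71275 False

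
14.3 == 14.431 False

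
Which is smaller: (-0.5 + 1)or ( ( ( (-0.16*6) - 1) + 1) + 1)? ( ( ( (-0.16*6) - 1) + 1) + 1)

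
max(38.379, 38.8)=38.8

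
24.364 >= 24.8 False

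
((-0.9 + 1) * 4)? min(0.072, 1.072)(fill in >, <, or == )>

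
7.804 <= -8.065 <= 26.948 False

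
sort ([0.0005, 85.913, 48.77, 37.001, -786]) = [-786, 0.0005, 37.001, 48.77, 85.913]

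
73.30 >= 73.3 True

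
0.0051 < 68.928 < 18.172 False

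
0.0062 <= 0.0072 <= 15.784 True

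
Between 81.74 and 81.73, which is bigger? 81.74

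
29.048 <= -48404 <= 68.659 False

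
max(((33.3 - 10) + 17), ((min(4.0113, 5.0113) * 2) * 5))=40.3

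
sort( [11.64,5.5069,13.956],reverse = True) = [13.956,11.64,5.5069]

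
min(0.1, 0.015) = 0.015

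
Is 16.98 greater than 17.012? No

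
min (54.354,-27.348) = -27.348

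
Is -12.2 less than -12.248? No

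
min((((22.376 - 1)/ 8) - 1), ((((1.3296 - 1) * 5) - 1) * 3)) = 1.672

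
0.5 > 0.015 True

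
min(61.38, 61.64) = 61.38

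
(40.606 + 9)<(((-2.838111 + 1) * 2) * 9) False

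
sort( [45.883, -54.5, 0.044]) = [-54.5, 0.044, 45.883]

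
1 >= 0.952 True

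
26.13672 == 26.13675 False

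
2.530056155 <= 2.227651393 False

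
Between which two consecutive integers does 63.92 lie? 63 and 64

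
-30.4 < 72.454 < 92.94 True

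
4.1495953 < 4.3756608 True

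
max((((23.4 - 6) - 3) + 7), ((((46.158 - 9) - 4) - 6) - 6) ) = 21.4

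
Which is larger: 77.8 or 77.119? 77.8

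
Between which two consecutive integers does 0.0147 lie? 0 and 1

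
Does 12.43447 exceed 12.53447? No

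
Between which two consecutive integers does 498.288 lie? 498 and 499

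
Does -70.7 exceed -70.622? No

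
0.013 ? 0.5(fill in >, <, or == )<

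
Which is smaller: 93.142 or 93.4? 93.142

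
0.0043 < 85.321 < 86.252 True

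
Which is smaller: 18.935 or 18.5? 18.5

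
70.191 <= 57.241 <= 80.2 False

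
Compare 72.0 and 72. They are equal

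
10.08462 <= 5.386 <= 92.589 False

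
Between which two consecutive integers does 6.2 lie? 6 and 7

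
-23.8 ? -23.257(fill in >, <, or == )<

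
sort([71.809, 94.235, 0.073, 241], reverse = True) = [241, 94.235, 71.809, 0.073]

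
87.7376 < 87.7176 False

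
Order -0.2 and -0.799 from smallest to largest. -0.799, -0.2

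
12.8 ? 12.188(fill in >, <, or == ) >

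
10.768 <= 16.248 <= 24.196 True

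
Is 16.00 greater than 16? No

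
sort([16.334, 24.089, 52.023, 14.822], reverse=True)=[52.023, 24.089, 16.334, 14.822]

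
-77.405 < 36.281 True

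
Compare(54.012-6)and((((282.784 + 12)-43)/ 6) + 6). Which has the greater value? (54.012-6)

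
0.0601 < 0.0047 False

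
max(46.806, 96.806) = 96.806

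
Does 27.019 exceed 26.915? Yes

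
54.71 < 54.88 True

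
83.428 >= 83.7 False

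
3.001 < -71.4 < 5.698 False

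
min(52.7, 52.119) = 52.119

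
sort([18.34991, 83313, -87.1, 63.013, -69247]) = [-69247, -87.1, 18.34991, 63.013, 83313]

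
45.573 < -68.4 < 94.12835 False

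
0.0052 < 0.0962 True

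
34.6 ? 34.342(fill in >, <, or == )>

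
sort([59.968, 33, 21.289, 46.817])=[21.289, 33, 46.817, 59.968]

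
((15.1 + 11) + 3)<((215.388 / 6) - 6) True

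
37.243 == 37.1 False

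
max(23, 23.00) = 23.00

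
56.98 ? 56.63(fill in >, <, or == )>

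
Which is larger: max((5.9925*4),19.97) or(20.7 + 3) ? max((5.9925*4),19.97)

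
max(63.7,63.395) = 63.7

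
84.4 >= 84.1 True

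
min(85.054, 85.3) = 85.054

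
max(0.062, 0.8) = 0.8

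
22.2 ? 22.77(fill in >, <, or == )<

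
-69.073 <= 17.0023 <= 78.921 True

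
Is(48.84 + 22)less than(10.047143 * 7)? No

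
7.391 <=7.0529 False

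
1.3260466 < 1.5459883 True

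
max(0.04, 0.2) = 0.2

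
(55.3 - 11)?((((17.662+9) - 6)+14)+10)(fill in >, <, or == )<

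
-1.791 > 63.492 False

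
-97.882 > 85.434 False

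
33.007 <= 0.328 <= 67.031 False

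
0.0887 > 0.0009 True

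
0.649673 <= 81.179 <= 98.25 True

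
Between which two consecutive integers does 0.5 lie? 0 and 1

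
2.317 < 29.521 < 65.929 True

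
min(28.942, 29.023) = 28.942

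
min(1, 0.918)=0.918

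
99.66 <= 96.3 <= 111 False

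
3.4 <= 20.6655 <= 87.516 True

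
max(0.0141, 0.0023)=0.0141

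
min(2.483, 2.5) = 2.483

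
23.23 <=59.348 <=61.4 True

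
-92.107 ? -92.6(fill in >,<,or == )>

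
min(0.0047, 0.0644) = 0.0047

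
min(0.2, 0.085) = 0.085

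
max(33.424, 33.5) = 33.5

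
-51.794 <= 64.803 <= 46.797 False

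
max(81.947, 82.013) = 82.013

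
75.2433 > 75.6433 False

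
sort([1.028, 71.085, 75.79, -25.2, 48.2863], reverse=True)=[75.79, 71.085, 48.2863, 1.028, -25.2]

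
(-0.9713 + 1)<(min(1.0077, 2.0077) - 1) False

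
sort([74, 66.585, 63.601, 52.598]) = [52.598, 63.601, 66.585, 74]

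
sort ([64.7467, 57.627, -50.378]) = [-50.378, 57.627, 64.7467]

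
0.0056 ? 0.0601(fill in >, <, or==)<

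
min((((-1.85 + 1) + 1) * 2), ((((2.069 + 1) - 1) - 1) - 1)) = 0.069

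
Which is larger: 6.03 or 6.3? 6.3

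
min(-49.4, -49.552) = -49.552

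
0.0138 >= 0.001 True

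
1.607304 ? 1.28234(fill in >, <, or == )>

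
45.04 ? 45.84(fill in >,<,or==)<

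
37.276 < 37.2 False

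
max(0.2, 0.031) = 0.2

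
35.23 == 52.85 False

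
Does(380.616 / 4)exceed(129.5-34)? No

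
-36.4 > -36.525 True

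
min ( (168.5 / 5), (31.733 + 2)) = 33.7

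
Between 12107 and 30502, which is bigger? 30502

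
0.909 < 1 True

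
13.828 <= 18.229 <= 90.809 True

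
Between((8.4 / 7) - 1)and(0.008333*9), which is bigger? ((8.4 / 7) - 1)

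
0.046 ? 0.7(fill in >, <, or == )<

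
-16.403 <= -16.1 True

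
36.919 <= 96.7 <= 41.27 False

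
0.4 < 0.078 False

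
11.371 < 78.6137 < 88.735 True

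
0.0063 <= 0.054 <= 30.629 True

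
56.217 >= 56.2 True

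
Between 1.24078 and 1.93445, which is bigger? 1.93445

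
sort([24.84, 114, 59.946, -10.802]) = [-10.802, 24.84, 59.946, 114]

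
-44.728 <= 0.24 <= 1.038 True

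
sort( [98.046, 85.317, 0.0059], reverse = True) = [98.046, 85.317, 0.0059]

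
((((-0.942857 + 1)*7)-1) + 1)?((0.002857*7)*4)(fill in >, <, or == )>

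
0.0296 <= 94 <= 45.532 False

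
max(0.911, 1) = 1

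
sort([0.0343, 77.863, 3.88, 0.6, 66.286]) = [0.0343, 0.6, 3.88, 66.286, 77.863]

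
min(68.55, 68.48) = 68.48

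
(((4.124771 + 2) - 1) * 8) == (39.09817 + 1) False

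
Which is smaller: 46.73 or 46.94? 46.73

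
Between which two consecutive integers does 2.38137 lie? 2 and 3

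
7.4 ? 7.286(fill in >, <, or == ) >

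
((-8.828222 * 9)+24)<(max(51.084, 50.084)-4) True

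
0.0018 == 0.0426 False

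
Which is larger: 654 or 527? 654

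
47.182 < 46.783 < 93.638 False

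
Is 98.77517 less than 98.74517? No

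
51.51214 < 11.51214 False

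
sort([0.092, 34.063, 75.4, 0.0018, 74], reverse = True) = [75.4, 74, 34.063, 0.092, 0.0018]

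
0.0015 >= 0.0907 False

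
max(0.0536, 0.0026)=0.0536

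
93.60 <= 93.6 True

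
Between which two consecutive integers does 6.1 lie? 6 and 7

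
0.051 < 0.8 True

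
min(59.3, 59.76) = 59.3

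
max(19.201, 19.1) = 19.201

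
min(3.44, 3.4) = 3.4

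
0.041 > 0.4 False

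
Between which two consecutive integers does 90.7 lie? 90 and 91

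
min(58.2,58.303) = 58.2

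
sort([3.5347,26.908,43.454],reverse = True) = [43.454,26.908,3.5347]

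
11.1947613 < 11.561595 True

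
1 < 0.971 False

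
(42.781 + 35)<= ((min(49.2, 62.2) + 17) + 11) False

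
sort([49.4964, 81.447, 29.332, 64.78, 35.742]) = [29.332, 35.742, 49.4964, 64.78, 81.447]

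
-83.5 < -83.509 False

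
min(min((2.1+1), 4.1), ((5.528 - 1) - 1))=3.1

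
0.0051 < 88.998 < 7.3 False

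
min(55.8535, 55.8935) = 55.8535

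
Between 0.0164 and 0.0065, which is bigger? 0.0164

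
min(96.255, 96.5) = 96.255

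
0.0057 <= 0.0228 True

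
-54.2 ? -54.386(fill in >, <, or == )>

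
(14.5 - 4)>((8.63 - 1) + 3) False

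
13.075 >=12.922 True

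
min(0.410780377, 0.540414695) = 0.410780377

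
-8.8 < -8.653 True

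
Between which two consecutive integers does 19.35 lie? 19 and 20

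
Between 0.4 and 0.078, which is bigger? 0.4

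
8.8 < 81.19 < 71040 True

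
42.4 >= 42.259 True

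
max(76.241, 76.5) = 76.5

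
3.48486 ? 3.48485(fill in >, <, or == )>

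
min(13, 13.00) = 13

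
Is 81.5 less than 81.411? No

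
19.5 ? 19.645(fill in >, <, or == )<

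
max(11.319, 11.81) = 11.81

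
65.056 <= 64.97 False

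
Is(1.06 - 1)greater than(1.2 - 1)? No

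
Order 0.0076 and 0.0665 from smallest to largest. 0.0076, 0.0665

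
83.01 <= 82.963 False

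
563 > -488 True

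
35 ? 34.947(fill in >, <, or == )>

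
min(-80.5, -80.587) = -80.587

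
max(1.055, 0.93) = 1.055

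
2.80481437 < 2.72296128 False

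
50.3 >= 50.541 False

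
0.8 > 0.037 True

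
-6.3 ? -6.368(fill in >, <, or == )>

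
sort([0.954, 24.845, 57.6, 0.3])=[0.3, 0.954, 24.845, 57.6]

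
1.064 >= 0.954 True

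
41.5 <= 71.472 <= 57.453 False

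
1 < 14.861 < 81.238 True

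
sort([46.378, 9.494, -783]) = [-783, 9.494, 46.378]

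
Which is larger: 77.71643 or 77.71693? 77.71693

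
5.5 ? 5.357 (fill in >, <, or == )>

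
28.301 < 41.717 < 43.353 True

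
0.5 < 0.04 False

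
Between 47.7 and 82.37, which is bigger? 82.37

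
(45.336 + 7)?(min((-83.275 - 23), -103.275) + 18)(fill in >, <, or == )>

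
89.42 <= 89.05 False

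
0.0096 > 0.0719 False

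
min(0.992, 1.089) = 0.992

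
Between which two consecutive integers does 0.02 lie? 0 and 1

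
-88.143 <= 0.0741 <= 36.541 True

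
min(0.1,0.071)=0.071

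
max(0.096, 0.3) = 0.3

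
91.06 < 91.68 True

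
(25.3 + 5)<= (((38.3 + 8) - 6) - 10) True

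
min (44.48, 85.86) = 44.48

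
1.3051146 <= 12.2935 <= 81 True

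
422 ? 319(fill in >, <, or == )>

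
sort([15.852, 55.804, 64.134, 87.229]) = [15.852, 55.804, 64.134, 87.229]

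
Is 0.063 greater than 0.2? No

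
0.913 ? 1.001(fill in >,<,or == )<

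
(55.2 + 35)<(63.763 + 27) True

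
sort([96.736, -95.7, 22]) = [-95.7, 22, 96.736]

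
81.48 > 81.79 False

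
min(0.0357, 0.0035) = 0.0035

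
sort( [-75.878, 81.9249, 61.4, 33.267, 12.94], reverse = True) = [81.9249, 61.4, 33.267, 12.94, -75.878]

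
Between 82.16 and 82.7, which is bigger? 82.7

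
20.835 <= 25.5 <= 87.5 True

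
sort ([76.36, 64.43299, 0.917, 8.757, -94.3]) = [-94.3, 0.917, 8.757, 64.43299, 76.36]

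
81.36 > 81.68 False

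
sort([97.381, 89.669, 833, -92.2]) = [-92.2, 89.669, 97.381, 833]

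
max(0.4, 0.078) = 0.4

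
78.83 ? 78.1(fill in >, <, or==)>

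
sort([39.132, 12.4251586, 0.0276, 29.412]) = [0.0276, 12.4251586, 29.412, 39.132]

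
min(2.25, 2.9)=2.25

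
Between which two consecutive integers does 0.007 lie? 0 and 1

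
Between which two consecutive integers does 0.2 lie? 0 and 1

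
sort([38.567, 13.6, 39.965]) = [13.6, 38.567, 39.965]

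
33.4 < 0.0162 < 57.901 False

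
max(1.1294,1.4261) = 1.4261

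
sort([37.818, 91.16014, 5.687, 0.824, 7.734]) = [0.824, 5.687, 7.734, 37.818, 91.16014]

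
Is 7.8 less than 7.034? No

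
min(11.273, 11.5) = 11.273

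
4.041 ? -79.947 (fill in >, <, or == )>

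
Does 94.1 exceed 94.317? No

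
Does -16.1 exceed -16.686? Yes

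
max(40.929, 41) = 41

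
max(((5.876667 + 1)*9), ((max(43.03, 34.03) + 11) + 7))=61.890003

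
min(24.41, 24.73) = 24.41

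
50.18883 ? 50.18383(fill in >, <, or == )>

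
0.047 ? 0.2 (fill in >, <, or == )<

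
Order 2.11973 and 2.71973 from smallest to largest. 2.11973, 2.71973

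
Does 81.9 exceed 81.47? Yes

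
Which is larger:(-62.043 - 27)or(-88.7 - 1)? (-62.043 - 27)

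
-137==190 False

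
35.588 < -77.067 False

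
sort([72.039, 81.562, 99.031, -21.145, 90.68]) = [-21.145, 72.039, 81.562, 90.68, 99.031]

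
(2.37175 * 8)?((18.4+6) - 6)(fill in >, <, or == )>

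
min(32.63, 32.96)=32.63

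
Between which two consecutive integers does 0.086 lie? 0 and 1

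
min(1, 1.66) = 1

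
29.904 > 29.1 True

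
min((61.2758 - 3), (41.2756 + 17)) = 58.2756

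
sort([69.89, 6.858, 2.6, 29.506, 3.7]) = [2.6, 3.7, 6.858, 29.506, 69.89]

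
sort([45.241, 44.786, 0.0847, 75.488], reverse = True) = [75.488, 45.241, 44.786, 0.0847]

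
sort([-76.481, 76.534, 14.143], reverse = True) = [76.534, 14.143, -76.481]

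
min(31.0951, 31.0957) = 31.0951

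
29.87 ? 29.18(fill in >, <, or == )>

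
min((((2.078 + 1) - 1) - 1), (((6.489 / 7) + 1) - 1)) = 0.927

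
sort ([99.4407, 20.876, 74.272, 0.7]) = [0.7, 20.876, 74.272, 99.4407]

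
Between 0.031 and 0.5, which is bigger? 0.5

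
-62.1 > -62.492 True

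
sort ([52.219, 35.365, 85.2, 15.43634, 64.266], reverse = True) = [85.2, 64.266, 52.219, 35.365, 15.43634]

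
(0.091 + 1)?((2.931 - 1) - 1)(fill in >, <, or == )>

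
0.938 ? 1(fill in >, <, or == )<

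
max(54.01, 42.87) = 54.01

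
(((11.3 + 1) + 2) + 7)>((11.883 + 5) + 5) False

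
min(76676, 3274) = 3274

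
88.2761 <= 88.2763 True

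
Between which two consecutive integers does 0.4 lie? 0 and 1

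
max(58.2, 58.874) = 58.874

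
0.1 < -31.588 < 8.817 False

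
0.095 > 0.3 False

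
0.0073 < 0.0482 True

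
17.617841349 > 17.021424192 True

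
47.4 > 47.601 False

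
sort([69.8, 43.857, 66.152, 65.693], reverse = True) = [69.8, 66.152, 65.693, 43.857]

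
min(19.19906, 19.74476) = 19.19906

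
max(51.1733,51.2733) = 51.2733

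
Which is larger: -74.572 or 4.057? 4.057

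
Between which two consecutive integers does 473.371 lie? 473 and 474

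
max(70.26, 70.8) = 70.8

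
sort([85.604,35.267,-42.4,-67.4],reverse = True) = [85.604,35.267,-42.4,-67.4]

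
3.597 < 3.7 True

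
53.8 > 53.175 True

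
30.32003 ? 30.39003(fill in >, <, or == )<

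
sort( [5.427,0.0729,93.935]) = [0.0729,5.427,93.935]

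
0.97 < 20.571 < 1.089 False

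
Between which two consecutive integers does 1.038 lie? 1 and 2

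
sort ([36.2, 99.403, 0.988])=[0.988, 36.2, 99.403]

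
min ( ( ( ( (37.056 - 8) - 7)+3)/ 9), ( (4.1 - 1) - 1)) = 2.1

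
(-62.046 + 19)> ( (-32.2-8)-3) True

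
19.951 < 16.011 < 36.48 False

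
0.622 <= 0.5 False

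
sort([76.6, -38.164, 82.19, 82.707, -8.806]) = [-38.164, -8.806, 76.6, 82.19, 82.707]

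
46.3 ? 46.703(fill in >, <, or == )<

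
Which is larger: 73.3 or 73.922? 73.922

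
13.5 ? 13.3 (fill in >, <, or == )>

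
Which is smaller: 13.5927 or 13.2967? 13.2967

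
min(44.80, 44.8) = 44.80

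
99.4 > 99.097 True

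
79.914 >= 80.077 False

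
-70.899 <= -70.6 True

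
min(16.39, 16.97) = 16.39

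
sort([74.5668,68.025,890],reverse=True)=[890,74.5668,68.025]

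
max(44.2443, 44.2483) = 44.2483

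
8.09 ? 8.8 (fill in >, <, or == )<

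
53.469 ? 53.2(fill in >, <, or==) >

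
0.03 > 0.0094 True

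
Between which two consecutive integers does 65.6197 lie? 65 and 66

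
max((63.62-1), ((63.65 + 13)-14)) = 62.65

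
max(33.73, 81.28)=81.28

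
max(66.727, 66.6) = 66.727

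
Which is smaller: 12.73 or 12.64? 12.64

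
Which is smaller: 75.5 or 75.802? 75.5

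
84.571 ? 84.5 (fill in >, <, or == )>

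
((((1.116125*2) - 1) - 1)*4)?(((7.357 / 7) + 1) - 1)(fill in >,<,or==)<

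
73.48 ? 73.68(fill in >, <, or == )<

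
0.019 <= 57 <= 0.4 False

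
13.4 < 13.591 True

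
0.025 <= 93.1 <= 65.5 False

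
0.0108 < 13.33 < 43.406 True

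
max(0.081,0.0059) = 0.081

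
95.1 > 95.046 True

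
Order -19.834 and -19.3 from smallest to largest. -19.834,-19.3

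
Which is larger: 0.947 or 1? 1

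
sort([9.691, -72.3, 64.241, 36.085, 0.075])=[-72.3, 0.075, 9.691, 36.085, 64.241]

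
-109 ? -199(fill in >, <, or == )>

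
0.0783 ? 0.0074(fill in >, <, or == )>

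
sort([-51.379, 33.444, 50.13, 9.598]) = [-51.379, 9.598, 33.444, 50.13]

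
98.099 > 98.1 False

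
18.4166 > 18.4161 True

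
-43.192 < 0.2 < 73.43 True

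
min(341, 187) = 187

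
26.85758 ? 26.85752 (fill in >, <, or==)>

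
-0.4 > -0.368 False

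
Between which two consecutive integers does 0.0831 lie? 0 and 1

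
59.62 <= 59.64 True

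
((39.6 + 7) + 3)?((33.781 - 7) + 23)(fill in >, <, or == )<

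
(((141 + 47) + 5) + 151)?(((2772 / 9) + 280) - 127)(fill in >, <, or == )<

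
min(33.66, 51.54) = 33.66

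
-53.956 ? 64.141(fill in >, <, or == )<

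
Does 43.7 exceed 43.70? No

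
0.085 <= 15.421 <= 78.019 True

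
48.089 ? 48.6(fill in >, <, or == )<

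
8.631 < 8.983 True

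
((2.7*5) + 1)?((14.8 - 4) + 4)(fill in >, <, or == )<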